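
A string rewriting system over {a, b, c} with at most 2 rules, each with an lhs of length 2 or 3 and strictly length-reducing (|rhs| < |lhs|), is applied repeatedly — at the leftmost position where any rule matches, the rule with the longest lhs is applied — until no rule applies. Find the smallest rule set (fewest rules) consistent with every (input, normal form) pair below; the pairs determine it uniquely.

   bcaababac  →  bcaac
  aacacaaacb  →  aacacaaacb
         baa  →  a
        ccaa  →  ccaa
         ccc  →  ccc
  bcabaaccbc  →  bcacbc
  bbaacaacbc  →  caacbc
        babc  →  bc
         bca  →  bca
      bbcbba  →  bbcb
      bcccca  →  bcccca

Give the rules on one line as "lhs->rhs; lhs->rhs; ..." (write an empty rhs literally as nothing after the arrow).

  | bcaababac => bcaabac => bcaac
  | aacacaaacb
  | baa => a
  | ccaa

acc->c; ba->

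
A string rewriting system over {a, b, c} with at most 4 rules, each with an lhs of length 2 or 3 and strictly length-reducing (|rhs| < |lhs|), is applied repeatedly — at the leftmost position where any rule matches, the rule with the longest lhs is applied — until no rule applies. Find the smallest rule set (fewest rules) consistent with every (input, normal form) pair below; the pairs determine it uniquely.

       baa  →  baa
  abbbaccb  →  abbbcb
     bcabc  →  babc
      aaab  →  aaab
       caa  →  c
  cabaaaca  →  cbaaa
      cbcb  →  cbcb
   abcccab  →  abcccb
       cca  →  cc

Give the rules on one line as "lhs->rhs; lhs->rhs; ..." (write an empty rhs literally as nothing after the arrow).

ac->; bca->ba; ca->c

  | baa
  | abbbaccb => abbbcb
  | bcabc => babc
  | aaab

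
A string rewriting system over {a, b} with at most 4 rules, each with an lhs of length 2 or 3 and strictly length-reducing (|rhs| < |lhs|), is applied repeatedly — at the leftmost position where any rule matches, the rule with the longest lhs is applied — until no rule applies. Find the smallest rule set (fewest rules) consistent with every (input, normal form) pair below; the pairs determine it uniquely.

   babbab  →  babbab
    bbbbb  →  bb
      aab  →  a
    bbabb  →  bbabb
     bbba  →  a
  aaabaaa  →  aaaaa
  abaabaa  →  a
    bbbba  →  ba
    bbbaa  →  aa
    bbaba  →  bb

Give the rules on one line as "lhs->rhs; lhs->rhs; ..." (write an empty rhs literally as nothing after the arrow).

aab->a; aba->; bbb->

  | babbab
  | bbbbb => bb
  | aab => a
  | bbabb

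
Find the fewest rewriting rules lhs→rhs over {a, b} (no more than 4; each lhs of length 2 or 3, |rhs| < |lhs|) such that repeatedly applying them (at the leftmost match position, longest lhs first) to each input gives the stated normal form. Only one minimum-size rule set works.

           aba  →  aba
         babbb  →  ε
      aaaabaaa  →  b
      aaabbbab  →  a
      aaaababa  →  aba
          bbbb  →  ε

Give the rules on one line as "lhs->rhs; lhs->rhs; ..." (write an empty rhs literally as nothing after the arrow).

aaa->b; bab->; bb->; bba->ab

  | aba
  | babbb => bb => ε
  | aaaabaaa => babaaa => aaa => b
  | aaabbbab => bbbbab => bbab => abb => a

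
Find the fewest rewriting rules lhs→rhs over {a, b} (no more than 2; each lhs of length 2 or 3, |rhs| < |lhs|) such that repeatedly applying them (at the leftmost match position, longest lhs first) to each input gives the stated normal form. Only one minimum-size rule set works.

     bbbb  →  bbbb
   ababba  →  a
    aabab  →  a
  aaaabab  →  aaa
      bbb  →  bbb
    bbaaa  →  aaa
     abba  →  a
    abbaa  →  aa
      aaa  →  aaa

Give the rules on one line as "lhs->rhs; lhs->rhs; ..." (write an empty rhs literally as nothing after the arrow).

ab->; ba->a

  | bbbb
  | ababba => abba => ba => a
  | aabab => aab => a
  | aaaabab => aaaab => aaa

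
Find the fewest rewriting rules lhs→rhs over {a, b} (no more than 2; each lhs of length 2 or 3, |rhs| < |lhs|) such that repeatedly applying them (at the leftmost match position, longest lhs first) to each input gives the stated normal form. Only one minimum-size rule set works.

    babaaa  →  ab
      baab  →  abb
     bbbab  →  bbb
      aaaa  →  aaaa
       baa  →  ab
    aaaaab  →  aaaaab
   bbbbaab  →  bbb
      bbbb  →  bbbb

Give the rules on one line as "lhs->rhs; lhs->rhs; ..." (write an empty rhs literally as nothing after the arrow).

baa->ab; bba->b

  | babaaa => baaba => abba => ab
  | baab => abb
  | bbbab => bbb
  | aaaa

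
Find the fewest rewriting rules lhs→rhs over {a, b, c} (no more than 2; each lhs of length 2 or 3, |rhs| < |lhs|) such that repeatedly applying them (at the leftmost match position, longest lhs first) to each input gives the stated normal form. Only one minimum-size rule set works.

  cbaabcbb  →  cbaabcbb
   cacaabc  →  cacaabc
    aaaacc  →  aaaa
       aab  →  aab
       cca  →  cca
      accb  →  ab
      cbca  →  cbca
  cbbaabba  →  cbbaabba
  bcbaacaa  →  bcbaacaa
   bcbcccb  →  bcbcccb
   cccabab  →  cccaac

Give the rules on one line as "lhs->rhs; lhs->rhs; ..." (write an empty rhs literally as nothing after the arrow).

acc->a; bab->ac

  | cbaabcbb
  | cacaabc
  | aaaacc => aaaa
  | aab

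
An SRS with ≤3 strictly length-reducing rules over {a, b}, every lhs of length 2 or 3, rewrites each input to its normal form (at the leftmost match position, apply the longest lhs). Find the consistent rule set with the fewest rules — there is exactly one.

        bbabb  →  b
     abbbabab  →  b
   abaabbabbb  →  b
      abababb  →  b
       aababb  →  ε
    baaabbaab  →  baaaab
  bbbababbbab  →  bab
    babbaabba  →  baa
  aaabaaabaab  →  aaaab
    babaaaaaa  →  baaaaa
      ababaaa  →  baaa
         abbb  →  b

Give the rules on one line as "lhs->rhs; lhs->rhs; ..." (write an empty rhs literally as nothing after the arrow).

aba->; abb->; bb->b

  | bbabb => babb => b
  | abbbabab => babab => bb => b
  | abaabbabbb => abbabbb => abbb => b
  | abababb => babb => b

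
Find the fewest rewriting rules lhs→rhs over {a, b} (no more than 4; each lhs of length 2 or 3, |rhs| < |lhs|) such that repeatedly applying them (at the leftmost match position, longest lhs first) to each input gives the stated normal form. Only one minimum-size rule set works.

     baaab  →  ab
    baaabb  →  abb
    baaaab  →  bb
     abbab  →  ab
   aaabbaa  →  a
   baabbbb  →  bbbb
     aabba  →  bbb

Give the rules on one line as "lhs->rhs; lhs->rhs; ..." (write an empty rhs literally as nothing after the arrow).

aa->b; ba->b; baa->; bab->a

  | baaab => ab
  | baaabb => abb
  | baaaab => aab => bb
  | abbab => aba => ab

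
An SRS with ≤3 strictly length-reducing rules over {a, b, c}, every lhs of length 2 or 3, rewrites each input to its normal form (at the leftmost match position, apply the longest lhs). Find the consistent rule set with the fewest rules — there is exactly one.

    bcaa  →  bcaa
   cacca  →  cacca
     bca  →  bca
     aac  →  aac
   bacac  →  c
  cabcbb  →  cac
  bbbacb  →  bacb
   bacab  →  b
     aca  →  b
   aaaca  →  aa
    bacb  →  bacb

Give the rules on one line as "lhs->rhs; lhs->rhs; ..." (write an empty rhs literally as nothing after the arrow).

  | bcaa
  | cacca
  | bca
  | aac

ab->a; aca->b; bb->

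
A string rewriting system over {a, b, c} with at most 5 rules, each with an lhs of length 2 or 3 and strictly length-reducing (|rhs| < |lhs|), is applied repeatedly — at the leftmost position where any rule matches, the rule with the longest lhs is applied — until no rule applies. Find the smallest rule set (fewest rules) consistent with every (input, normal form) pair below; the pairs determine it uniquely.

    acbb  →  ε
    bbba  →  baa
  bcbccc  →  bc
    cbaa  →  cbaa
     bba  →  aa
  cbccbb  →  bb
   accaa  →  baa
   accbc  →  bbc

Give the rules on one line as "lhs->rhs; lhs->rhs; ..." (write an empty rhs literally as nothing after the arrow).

ac->c; bba->aa; cbb->; cc->b

  | acbb => cbb => ε
  | bbba => baa
  | bcbccc => bcbbc => bc
  | cbaa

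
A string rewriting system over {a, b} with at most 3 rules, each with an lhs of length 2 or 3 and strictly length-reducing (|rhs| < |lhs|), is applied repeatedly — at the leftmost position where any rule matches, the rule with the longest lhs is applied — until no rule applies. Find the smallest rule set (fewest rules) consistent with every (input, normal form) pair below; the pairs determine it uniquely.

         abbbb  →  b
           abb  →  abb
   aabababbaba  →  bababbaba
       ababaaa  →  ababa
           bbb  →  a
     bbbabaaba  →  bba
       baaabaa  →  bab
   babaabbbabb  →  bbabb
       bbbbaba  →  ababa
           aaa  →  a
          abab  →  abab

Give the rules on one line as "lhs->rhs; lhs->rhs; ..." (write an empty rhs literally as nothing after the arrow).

  | abbbb => aab => b
  | abb
  | aabababbaba => bababbaba
  | ababaaa => ababa

aa->; bbb->a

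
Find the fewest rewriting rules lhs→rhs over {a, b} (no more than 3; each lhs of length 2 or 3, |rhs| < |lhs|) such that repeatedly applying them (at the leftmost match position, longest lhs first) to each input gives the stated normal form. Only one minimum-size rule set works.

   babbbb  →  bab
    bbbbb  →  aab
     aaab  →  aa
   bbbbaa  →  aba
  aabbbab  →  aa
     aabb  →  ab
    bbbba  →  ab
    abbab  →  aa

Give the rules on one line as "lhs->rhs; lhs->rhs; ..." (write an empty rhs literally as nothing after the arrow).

  | babbbb => baabb => baaa => bab
  | bbbbb => abbb => aab
  | aaab => abb => aa
  | bbbbaa => abbaa => aaaa => aba

aaa->ab; bb->a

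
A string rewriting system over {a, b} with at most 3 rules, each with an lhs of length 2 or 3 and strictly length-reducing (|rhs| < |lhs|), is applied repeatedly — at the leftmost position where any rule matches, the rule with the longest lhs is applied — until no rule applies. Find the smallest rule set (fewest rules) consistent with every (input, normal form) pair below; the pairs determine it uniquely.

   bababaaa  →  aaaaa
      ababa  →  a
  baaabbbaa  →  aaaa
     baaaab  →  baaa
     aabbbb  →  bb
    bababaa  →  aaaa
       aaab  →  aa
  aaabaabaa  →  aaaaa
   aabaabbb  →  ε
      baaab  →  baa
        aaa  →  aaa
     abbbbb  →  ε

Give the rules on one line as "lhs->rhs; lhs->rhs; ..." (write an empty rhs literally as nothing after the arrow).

  | bababaaa => aaabaaa => aaaaa
  | ababa => aba => a
  | baaabbbaa => baabbaa => babaa => aaaa
  | baaaab => baaa

ab->; bab->aa; bbb->a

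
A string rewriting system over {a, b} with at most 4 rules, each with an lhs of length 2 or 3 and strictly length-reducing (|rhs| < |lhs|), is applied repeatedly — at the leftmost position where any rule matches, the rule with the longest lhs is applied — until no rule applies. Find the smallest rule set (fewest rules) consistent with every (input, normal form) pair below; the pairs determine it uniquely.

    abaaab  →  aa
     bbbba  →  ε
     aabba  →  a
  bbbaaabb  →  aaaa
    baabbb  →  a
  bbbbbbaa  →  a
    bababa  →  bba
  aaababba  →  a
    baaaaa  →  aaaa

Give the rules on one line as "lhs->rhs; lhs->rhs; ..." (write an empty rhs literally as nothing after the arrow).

ab->a; aba->; baa->a; bbb->a

  | abaaab => aab => aa
  | bbbba => aba => ε
  | aabba => aaba => a
  | bbbaaabb => aaaabb => aaaab => aaaa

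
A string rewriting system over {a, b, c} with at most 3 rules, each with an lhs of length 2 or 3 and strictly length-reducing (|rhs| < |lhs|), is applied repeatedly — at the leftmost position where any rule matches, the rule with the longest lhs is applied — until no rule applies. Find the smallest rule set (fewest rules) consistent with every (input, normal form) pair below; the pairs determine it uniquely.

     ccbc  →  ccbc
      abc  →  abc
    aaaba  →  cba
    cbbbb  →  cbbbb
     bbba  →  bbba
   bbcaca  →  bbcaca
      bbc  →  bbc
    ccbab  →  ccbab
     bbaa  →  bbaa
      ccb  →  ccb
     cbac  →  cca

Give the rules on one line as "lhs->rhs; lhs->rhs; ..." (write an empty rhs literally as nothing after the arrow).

  | ccbc
  | abc
  | aaaba => cba
  | cbbbb

aaa->c; bac->ca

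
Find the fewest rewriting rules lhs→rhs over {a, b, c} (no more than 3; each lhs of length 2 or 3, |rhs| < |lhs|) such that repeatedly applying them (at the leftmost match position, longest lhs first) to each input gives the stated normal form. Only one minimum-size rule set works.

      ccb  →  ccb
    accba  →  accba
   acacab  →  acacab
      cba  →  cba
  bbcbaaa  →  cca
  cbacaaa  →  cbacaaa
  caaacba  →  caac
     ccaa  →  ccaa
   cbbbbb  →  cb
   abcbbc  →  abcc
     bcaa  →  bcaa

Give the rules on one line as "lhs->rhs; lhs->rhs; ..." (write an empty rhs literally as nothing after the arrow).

  | ccb
  | accba
  | acacab
  | cba

acb->ba; baa->c; bb->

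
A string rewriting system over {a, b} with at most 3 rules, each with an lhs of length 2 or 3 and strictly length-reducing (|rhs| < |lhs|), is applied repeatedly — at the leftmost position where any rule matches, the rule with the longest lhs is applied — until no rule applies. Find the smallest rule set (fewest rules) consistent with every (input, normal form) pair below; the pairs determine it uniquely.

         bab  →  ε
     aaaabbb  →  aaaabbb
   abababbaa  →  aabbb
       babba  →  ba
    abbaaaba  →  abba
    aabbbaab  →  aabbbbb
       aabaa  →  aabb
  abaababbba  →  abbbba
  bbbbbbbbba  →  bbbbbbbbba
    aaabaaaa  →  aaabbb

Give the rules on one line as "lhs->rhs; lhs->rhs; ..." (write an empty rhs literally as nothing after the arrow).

  | bab => ε
  | aaaabbb
  | abababbaa => aabbaa => aabbb
  | babba => ba

baa->bb; bab->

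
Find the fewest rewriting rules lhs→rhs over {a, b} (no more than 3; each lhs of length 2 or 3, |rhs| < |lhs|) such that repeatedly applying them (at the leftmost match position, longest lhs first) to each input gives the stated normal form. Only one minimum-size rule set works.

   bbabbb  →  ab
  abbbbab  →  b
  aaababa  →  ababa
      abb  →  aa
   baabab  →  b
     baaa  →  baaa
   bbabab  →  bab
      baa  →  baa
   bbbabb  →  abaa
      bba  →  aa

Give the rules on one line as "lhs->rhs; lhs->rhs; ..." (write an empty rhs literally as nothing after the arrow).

aab->b; bb->a

  | bbabbb => aabbb => bbb => ab
  | abbbbab => aabbab => bbab => aab => b
  | aaababa => ababa
  | abb => aa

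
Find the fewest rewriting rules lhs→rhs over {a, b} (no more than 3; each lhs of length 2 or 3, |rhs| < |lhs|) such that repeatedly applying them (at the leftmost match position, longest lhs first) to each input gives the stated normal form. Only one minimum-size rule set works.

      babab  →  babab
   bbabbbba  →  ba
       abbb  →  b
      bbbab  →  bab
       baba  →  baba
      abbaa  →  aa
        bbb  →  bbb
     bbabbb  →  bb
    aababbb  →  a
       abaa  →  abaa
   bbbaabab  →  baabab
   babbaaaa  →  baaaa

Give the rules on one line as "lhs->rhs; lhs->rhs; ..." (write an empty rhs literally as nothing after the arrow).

  | babab
  | bbabbbba => babbbba => bbba => bba => ba
  | abbb => b
  | bbbab => bbab => bab

abb->; bba->ba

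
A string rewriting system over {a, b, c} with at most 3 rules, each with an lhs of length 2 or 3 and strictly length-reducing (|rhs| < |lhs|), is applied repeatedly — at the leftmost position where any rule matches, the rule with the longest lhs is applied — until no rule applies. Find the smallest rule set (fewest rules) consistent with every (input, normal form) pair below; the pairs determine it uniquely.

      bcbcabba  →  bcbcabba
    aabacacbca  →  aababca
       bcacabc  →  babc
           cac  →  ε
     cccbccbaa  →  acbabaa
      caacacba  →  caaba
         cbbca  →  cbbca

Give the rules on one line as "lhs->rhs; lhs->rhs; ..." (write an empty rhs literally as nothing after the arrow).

  | bcbcabba
  | aabacacbca => aababca
  | bcacabc => babc
  | cac => ε

cac->; cc->a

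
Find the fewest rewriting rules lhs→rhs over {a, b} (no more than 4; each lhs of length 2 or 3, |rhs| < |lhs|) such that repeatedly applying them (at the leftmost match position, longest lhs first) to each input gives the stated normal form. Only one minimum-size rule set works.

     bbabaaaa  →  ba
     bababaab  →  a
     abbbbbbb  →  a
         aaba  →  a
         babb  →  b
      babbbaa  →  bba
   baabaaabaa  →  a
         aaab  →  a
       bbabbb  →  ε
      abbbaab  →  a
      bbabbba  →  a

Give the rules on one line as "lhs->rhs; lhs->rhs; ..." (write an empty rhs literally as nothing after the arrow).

aa->a; ab->a; bab->; bbb->

  | bbabaaaa => baaaa => baaa => baa => ba
  | bababaab => abaab => aaab => aab => ab => a
  | abbbbbbb => abbbbbb => abbbbb => abbbb => abbb => abb => ab => a
  | aaba => aba => aa => a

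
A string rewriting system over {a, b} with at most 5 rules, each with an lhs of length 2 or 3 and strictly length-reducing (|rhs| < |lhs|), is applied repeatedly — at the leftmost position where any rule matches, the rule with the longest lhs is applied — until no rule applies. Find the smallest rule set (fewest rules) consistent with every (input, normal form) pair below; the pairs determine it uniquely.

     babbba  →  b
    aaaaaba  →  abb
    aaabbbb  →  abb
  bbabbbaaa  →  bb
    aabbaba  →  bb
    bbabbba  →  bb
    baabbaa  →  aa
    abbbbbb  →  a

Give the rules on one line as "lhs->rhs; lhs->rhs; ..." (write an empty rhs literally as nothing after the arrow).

aaa->ab; aab->; ba->b; bbb->

  | babbba => bbbba => ba => b
  | aaaaaba => abaaba => ababa => abba => abb
  | aaabbbb => abbbbb => abb
  | bbabbbaaa => bbbbbaaa => bbaaa => bbaa => bba => bb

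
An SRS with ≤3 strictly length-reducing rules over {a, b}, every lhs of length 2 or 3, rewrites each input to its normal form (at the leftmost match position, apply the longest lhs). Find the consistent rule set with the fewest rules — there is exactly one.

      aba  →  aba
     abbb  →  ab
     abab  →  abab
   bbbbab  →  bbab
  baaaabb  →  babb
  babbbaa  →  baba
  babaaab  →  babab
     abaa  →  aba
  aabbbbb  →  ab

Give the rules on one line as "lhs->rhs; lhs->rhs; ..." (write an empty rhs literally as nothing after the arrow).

  | aba
  | abbb => ab
  | abab
  | bbbbab => bbab

aa->a; bbb->b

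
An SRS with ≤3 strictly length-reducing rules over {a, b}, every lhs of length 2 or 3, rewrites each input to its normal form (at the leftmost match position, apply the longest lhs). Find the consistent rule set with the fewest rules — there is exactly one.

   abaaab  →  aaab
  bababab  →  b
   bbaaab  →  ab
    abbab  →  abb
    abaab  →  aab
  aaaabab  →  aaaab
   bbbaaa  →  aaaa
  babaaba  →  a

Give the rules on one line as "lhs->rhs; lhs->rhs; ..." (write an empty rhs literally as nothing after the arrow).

  | abaaab => aaab
  | bababab => babab => bab => b
  | bbaaab => baab => ab
  | abbab => abb

ba->; bbb->a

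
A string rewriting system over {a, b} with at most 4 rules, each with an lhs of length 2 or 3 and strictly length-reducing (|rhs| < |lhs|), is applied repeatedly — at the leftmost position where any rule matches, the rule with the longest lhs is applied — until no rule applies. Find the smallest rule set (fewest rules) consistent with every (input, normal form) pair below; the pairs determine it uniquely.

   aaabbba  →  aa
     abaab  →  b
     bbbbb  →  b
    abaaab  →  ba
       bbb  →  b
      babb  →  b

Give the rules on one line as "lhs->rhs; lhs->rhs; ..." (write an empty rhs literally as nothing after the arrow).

aab->; ab->b; bb->a

  | aaabbba => abba => bba => aa
  | abaab => baab => b
  | bbbbb => abbb => bbb => ab => b
  | abaaab => baaab => ba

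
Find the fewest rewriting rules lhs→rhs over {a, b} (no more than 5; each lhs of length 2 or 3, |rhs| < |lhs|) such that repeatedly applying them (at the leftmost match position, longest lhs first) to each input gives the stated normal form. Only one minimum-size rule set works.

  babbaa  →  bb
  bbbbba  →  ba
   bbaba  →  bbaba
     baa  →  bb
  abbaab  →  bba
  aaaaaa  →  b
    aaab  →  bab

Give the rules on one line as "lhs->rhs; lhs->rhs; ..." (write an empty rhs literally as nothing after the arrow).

aa->b; aab->a; abb->bb; bbb->b

  | babbaa => bbbaa => baa => bb
  | bbbbba => bbba => ba
  | bbaba
  | baa => bb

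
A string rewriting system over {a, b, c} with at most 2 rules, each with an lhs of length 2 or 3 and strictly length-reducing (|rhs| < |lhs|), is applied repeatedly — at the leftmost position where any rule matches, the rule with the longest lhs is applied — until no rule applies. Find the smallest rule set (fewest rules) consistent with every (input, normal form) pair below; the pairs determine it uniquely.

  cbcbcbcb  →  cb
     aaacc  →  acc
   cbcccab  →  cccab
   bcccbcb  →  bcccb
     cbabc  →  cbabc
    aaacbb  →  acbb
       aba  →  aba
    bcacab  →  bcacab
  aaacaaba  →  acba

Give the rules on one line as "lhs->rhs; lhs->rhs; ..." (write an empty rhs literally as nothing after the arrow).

aa->; cbc->c

  | cbcbcbcb => cbcbcb => cbcb => cb
  | aaacc => acc
  | cbcccab => cccab
  | bcccbcb => bcccb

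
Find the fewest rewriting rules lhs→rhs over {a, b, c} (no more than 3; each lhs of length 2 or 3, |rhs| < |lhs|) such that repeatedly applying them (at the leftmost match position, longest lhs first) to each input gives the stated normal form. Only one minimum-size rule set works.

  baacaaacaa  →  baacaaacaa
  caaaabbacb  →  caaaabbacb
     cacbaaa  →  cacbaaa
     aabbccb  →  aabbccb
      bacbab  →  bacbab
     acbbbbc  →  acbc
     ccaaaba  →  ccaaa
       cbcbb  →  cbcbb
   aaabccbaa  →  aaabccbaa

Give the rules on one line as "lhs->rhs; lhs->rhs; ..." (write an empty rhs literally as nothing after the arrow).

aba->a; bbb->

  | baacaaacaa
  | caaaabbacb
  | cacbaaa
  | aabbccb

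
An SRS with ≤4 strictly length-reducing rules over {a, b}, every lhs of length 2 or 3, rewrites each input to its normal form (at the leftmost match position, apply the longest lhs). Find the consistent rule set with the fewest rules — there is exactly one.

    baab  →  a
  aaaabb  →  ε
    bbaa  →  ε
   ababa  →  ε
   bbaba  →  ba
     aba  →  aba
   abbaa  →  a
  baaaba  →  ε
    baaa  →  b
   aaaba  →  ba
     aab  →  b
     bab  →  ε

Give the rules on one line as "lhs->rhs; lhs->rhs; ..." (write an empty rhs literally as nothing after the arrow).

aa->; aaa->; bab->; bb->a

  | baab => bb => a
  | aaaabb => abb => aa => ε
  | bbaa => aaa => ε
  | ababa => aa => ε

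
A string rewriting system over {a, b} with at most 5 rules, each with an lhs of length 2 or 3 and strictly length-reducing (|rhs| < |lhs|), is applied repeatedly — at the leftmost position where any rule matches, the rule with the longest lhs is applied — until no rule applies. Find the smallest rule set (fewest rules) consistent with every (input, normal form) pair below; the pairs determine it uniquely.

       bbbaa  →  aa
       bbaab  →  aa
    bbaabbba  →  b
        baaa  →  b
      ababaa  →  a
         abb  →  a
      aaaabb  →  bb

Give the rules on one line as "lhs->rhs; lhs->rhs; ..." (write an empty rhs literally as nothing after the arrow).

  | bbbaa => bbaa => baa => aa
  | bbaab => baab => aab => aa
  | bbaabbba => baabbba => aabbba => aabba => aaba => aaa => b
  | baaa => aaa => b

aaa->b; ab->a; ba->a; bab->b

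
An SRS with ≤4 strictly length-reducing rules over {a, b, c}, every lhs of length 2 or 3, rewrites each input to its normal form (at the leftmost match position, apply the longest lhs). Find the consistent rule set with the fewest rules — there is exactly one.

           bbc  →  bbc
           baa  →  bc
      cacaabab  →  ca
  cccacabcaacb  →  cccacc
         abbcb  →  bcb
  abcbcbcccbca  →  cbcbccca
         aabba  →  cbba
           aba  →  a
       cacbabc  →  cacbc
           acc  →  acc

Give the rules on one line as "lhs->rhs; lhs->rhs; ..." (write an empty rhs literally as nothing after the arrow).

aa->c; ab->; cab->; ccb->c

  | bbc
  | baa => bc
  | cacaabab => caccbab => cacab => ca
  | cccacabcaacb => cccacaacb => cccacccb => cccacc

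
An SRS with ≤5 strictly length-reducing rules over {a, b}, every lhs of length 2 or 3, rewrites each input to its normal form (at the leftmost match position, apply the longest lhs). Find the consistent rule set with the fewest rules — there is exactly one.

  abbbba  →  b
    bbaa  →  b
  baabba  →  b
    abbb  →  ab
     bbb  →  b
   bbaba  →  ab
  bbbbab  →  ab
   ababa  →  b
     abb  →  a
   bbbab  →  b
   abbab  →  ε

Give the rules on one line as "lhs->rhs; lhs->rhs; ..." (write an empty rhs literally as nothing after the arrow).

aa->b; aba->ab; ba->; bb->

  | abbbba => abba => aa => b
  | bbaa => aa => b
  | baabba => abba => aa => b
  | abbb => ab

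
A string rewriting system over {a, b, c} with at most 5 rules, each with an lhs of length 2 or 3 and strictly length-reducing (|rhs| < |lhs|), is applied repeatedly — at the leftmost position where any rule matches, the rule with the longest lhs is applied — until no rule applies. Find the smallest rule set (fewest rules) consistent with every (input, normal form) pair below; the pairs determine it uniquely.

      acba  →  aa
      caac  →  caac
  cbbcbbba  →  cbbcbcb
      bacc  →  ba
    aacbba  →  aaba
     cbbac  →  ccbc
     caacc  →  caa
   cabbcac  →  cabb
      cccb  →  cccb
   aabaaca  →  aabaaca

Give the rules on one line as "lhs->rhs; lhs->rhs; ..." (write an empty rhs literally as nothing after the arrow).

  | acba => aa
  | caac
  | cbbcbbba => cbbcbcb
  | bacc => ba

acb->a; acc->a; bba->cb; cac->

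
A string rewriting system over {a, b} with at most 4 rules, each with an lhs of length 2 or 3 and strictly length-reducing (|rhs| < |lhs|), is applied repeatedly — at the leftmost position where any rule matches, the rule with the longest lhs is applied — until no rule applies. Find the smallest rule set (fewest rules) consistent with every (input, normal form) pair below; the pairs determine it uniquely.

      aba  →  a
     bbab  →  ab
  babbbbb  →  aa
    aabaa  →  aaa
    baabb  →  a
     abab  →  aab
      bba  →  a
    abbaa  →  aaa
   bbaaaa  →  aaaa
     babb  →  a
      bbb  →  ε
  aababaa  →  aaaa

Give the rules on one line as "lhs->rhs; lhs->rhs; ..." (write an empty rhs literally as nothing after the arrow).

ba->; bab->ab; bb->; bbb->ba

  | aba => a
  | bbab => ab
  | babbbbb => abbbbb => ababb => aabb => aa
  | aabaa => aaa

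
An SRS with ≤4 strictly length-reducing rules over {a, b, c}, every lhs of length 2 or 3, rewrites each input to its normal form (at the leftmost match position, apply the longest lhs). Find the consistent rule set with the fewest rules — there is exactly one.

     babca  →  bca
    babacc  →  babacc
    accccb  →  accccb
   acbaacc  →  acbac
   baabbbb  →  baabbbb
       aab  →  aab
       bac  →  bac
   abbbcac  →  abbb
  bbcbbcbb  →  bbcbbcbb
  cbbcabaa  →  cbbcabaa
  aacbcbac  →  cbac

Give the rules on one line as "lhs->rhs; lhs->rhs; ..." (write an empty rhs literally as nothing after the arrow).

  | babca => bca
  | babacc
  | accccb
  | acbaacc => acbac

aac->a; abc->c; cac->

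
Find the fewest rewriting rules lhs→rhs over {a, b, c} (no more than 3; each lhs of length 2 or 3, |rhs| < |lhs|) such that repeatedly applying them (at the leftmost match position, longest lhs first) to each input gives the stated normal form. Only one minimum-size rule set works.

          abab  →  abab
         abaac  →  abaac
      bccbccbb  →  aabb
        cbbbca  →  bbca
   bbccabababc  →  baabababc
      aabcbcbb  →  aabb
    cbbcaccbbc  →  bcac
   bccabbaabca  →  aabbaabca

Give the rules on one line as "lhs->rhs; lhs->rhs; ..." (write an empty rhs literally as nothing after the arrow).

  | abab
  | abaac
  | bccbccbb => abccbb => aabb
  | cbbbca => bbca

bcc->a; cb->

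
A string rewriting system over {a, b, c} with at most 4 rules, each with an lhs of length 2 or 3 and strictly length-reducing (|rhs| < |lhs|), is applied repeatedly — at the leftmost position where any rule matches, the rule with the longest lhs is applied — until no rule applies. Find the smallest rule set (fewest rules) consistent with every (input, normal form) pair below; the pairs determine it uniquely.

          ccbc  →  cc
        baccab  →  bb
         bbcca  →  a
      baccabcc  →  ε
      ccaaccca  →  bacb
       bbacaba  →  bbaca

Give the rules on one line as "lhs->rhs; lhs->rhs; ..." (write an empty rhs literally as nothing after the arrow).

  | ccbc => cc
  | baccab => babb => bb
  | bbcca => bca => a
  | baccabcc => babbcc => bbcc => bc => ε

ab->; bc->; cca->b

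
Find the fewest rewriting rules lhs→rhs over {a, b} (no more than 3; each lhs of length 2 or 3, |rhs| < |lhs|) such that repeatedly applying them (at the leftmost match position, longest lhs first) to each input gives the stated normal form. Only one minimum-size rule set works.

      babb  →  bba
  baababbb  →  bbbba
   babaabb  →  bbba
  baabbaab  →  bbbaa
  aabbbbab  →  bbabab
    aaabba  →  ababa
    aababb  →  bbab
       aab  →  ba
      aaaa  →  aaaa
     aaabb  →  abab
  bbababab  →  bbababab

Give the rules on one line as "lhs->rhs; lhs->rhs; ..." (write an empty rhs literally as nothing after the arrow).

aab->ba; abb->ba

  | babb => bba
  | baababbb => bbaabbb => bbbabb => bbbba
  | babaabb => babbab => bbaab => bbba
  | baabbaab => bbabaab => bbabba => bbbaa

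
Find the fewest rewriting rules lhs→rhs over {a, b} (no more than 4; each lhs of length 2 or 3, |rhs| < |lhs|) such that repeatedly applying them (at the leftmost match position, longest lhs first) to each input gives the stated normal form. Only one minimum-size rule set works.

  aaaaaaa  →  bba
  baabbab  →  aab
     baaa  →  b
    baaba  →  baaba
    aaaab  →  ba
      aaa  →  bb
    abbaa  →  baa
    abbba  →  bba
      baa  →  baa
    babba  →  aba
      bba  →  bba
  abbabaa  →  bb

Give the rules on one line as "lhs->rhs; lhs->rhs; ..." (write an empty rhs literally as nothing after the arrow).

aaa->bb; abb->b; bab->a; bbb->b

  | aaaaaaa => bbaaaa => bbbba => bba
  | baabbab => babab => aab
  | baaa => bbb => b
  | baaba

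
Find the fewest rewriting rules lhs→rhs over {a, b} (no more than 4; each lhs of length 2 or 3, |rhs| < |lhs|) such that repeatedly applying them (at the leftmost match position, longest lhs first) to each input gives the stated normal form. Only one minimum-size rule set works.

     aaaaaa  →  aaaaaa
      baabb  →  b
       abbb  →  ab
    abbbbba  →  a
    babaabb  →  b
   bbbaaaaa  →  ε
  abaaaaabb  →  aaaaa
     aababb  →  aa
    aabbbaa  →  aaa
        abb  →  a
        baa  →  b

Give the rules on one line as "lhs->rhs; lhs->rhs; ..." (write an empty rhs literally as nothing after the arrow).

  | aaaaaa
  | baabb => bbb => b
  | abbb => ab
  | abbbbba => abbba => aba => a

aba->a; ba->; baa->b; bb->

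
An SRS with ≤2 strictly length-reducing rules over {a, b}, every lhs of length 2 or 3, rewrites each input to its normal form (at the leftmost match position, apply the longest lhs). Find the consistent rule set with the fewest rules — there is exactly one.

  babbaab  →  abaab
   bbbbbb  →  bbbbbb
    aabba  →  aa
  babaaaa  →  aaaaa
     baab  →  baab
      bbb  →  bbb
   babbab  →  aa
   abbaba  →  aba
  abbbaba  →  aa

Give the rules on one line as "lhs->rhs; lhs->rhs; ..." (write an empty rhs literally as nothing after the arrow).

  | babbaab => abaab
  | bbbbbb
  | aabba => aa
  | babaaaa => aaaaa

abb->; bab->a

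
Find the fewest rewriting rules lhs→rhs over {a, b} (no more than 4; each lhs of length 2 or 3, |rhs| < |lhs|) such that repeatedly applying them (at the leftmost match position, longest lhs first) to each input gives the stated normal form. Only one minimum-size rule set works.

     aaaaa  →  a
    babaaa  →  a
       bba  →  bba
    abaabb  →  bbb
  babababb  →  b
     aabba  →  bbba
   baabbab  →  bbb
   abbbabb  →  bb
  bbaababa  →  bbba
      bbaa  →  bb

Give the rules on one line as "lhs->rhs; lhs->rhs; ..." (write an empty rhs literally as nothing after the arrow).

  | aaaaa => aaa => a
  | babaaa => aaa => a
  | bba
  | abaabb => aabb => bbb

aa->; aab->bb; ab->; bab->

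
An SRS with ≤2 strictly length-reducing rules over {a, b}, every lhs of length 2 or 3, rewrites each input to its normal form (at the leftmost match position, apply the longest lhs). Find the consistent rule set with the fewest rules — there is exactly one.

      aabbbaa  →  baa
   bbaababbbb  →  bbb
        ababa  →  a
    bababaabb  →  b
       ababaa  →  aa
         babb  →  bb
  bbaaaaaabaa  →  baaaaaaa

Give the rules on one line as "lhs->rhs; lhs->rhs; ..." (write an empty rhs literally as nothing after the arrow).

  | aabbbaa => abbaa => baa
  | bbaababbbb => baababbbb => baabbbb => babbb => bbb
  | ababa => aba => a
  | bababaabb => babaabb => baabb => bab => b

ab->; bba->ba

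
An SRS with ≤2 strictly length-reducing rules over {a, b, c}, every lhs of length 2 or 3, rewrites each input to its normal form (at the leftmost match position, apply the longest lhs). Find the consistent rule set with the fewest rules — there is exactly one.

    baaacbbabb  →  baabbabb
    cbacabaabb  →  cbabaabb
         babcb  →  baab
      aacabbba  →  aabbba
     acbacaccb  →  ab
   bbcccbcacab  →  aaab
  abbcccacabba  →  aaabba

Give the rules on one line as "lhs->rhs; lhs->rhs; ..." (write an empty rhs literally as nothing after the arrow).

  | baaacbbabb => baabbabb
  | cbacabaabb => cbabaabb
  | babcb => baab
  | aacabbba => aabbba

ac->; bc->a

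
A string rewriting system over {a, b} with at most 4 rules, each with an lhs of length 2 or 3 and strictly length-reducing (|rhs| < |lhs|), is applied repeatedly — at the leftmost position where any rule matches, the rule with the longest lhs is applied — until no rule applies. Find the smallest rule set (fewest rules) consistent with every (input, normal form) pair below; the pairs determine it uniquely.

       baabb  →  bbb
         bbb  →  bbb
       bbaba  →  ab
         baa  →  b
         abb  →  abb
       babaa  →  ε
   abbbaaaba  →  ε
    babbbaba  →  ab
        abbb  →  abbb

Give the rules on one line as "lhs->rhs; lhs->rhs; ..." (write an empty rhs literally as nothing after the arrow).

  | baabb => babb => bbb
  | bbb
  | bbaba => aba => ab
  | baa => ba => b

aa->; ba->b; bba->a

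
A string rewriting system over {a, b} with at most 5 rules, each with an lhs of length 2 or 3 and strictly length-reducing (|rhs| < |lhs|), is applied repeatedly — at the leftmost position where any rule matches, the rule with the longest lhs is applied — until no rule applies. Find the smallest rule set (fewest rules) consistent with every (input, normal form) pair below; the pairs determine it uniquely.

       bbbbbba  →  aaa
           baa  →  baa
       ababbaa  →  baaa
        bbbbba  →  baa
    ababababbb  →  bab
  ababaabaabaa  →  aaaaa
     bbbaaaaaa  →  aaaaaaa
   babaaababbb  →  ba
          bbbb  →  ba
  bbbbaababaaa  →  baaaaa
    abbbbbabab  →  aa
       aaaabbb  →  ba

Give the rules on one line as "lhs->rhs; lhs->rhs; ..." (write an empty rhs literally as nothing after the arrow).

aab->ba; aba->aa; abb->ba; bb->a

  | bbbbbba => abbbba => babba => bbaa => aaa
  | baa
  | ababbaa => aabbaa => babaa => baaa
  | bbbbba => abbba => baba => baa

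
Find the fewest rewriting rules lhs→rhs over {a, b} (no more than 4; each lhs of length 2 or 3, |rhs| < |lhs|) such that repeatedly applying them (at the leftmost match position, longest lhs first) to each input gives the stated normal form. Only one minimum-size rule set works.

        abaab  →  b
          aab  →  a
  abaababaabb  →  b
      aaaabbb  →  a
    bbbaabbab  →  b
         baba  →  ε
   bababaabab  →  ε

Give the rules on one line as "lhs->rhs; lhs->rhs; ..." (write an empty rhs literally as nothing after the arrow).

ab->; aba->b; bb->

  | abaab => bab => b
  | aab => a
  | abaababaabb => bababaabb => bbbaabb => baabb => bab => b
  | aaaabbb => aaabb => aab => a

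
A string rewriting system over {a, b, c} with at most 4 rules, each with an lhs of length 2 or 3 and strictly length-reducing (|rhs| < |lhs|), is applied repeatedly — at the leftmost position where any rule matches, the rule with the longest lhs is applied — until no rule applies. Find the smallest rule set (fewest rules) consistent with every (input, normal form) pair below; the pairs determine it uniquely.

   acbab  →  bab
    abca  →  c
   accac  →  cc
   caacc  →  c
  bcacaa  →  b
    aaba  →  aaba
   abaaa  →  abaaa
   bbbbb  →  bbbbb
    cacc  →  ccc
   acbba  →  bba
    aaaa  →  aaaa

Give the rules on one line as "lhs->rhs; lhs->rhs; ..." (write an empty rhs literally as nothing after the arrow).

  | acbab => bab
  | abca => cca => c
  | accac => cac => cc
  | caacc => acc => c

abc->cc; ac->; ca->; cac->cc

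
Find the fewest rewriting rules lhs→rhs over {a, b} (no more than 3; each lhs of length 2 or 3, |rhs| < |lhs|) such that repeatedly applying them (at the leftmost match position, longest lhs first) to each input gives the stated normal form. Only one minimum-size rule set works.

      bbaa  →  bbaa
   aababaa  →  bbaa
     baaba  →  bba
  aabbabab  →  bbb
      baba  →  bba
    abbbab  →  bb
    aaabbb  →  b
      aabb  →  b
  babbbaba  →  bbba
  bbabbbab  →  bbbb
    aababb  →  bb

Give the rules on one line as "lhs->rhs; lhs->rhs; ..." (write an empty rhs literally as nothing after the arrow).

  | bbaa
  | aababaa => ababaa => babaa => bbaa
  | baaba => baba => bba
  | aabbabab => aababab => ababab => babab => bbab => bbb

ab->b; abb->ab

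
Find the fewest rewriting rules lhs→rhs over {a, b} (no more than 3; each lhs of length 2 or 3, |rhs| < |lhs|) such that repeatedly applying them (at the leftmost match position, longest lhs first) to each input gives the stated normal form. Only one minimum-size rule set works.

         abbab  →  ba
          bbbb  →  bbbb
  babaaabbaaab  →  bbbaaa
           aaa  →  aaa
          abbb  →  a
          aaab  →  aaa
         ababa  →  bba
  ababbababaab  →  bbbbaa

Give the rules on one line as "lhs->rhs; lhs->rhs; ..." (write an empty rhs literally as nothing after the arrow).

  | abbab => abab => bab => ba
  | bbbb
  | babaaabbaaab => bbaaabbaaab => bbaaabaaab => bbaabaaab => bbabaaab => bbbaaab => bbbaaa
  | aaa

ab->a; aba->ba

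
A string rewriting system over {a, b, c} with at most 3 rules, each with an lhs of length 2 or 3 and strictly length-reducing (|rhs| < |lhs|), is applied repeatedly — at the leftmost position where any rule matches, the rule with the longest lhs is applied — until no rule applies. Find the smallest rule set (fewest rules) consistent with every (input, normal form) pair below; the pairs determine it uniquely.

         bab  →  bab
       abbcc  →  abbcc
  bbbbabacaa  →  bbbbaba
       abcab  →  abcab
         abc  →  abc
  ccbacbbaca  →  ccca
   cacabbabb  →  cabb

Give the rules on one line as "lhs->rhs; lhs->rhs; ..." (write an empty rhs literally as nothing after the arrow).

  | bab
  | abbcc
  | bbbbabacaa => bbbbaba
  | abcab

aca->; cb->c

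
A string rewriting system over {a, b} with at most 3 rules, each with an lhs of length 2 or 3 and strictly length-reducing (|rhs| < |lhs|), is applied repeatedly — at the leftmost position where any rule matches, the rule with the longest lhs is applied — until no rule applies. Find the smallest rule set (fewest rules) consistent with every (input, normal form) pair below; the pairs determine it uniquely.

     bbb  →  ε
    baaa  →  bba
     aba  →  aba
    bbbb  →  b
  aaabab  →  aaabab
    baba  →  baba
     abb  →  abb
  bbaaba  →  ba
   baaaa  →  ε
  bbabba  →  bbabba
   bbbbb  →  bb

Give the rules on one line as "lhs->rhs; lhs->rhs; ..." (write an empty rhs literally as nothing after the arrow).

baa->bb; bbb->

  | bbb => ε
  | baaa => bba
  | aba
  | bbbb => b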